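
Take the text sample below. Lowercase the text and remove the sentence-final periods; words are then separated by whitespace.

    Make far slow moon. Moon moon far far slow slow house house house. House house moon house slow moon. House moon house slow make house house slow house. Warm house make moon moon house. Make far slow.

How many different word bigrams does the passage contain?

37 tokens → 36 bigram windows in total.
Repeated bigrams (each contributes count−1 duplicates):
  house house: 5
  moon house: 4
  far slow: 3
  house slow: 3
  moon moon: 3
  house make: 2
  house moon: 2
  make far: 2
  … (2 more repeated)
18 duplicate windows → 36 − 18 = 18 distinct.

18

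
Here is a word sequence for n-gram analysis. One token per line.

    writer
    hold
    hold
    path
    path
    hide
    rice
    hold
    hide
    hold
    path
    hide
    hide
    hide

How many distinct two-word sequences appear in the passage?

14 tokens → 13 bigram windows in total.
Repeated bigrams (each contributes count−1 duplicates):
  hide hide: 2
  hold path: 2
  path hide: 2
3 duplicate windows → 13 − 3 = 10 distinct.

10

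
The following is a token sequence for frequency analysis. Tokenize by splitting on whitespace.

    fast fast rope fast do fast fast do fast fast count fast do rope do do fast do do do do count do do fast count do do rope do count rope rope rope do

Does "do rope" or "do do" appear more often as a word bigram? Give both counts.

"do rope": 2 occurrences
"do do": 6 occurrences

"do do" (6 vs 2)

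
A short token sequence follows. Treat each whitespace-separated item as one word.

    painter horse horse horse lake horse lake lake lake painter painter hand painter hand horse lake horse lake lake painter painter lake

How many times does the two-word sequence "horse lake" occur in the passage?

4

Scanning the 21 overlapping bigram windows for "horse lake":
  position 4–5: horse lake
  position 6–7: horse lake
  position 15–16: horse lake
  position 17–18: horse lake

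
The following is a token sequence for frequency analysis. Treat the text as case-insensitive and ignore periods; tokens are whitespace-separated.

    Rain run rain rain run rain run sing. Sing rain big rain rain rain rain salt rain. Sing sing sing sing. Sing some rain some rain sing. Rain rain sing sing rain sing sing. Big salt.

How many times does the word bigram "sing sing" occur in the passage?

7

Scanning the 35 overlapping bigram windows for "sing sing":
  position 8–9: sing sing
  position 18–19: sing sing
  position 19–20: sing sing
  position 20–21: sing sing
  position 21–22: sing sing
  position 30–31: sing sing
  position 33–34: sing sing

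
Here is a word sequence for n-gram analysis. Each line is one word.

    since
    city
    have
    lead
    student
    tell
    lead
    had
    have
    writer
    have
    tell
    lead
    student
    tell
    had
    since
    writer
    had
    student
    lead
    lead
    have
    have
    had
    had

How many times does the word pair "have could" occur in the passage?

0

Scanning the 25 overlapping bigram windows for "have could":
  (none found)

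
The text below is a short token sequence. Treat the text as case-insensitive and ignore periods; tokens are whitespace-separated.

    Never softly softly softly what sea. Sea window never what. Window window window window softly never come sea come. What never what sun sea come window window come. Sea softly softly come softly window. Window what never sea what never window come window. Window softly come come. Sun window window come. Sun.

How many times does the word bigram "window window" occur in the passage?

7

Scanning the 51 overlapping bigram windows for "window window":
  position 11–12: window window
  position 12–13: window window
  position 13–14: window window
  position 26–27: window window
  position 34–35: window window
  position 43–44: window window
  position 49–50: window window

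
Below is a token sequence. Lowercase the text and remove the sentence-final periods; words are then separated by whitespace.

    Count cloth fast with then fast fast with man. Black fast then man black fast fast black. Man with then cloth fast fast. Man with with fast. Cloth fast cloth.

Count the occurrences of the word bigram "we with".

Scanning the 29 overlapping bigram windows for "we with":
  (none found)

0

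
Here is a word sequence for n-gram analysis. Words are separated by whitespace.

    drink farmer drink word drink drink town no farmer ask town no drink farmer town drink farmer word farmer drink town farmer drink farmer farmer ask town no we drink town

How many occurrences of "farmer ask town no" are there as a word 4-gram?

Scanning the 28 overlapping 4-gram windows for "farmer ask town no":
  position 9–12: farmer ask town no
  position 25–28: farmer ask town no

2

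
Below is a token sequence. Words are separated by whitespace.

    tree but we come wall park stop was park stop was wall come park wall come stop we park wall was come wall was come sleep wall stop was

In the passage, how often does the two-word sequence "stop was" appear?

Scanning the 28 overlapping bigram windows for "stop was":
  position 7–8: stop was
  position 10–11: stop was
  position 28–29: stop was

3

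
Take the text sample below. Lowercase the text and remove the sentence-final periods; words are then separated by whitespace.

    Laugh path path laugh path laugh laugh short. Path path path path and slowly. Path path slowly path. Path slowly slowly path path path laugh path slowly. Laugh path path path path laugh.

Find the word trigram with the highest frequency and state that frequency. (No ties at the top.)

"path path path", 5 times

Trigram frequencies (highest first):
  path path path: 5
  path path laugh: 3
  slowly path path: 3
  laugh path path: 2
  path laugh path: 2
  path path slowly: 2
  … (14 more, each ≤ 1)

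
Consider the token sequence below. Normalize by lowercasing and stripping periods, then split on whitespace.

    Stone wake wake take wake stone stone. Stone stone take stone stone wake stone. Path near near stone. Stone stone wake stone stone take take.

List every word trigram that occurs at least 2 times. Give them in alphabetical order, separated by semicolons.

Trigram counts meeting the condition (at least 2 times):
  stone stone stone: 3
  stone stone take: 2
  stone stone wake: 2
  stone wake stone: 2
  wake stone stone: 2

stone stone stone; stone stone take; stone stone wake; stone wake stone; wake stone stone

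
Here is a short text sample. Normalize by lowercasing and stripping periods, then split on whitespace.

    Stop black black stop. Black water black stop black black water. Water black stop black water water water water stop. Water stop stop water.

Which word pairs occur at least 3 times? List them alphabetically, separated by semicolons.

black stop; black water; stop black; water water

Bigram counts meeting the condition (at least 3 times):
  black stop: 3
  black water: 3
  stop black: 4
  water water: 4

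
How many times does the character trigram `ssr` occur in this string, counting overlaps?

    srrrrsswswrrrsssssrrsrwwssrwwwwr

Sliding a length-3 window over the 32 characters (30 positions):
  position 17–19: ssr
  position 25–27: ssr

2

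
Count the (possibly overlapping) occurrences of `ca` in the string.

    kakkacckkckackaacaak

Sliding a length-2 window over the 20 characters (19 positions):
  position 17–18: ca

1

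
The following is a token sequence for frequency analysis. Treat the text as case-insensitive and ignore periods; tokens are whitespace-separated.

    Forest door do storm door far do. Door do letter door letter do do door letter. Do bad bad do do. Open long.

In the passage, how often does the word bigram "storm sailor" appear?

Scanning the 22 overlapping bigram windows for "storm sailor":
  (none found)

0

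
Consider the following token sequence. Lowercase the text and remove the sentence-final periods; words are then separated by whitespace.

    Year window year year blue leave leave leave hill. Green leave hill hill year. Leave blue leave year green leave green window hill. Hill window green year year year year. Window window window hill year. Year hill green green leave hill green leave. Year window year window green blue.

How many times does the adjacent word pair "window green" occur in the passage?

2

Scanning the 48 overlapping bigram windows for "window green":
  position 25–26: window green
  position 47–48: window green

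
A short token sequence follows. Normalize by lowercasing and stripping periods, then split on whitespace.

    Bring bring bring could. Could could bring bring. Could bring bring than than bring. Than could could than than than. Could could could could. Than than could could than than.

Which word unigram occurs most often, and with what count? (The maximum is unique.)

"could", 12 times

Unigram frequencies (highest first):
  could: 12
  than: 10
  bring: 8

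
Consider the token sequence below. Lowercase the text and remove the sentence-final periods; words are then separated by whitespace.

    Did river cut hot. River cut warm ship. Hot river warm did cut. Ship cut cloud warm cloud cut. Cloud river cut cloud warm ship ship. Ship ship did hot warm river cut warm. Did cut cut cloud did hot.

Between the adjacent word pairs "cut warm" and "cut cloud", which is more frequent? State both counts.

"cut cloud" (4 vs 2)

"cut warm": 2 occurrences
"cut cloud": 4 occurrences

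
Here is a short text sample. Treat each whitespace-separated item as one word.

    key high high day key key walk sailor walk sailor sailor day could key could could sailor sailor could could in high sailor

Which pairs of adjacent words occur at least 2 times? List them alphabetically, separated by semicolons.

Bigram counts meeting the condition (at least 2 times):
  could could: 2
  sailor sailor: 2
  walk sailor: 2

could could; sailor sailor; walk sailor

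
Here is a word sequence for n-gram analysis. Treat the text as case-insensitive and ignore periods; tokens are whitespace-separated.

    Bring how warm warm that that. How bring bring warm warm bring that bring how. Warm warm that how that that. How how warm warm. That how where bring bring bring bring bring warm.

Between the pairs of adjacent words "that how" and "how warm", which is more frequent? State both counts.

"that how": 4 occurrences
"how warm": 3 occurrences

"that how" (4 vs 3)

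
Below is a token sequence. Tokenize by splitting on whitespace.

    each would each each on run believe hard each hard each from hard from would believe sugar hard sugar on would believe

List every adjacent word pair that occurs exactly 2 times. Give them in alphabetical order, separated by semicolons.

Bigram counts meeting the condition (exactly 2 times):
  hard each: 2
  would believe: 2

hard each; would believe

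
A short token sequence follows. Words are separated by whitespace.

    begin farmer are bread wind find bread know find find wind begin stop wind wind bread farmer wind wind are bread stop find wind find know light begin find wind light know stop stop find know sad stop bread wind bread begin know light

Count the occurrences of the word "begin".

4

Scanning the 44 tokens for "begin":
  position 1: begin
  position 12: begin
  position 28: begin
  position 42: begin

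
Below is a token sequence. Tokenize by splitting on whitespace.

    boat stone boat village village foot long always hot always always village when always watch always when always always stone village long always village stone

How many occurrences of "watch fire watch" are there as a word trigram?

Scanning the 23 overlapping trigram windows for "watch fire watch":
  (none found)

0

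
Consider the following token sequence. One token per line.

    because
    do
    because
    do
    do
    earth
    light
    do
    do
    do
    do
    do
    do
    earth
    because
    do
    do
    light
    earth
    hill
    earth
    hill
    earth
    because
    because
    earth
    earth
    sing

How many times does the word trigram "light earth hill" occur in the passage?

1

Scanning the 26 overlapping trigram windows for "light earth hill":
  position 18–20: light earth hill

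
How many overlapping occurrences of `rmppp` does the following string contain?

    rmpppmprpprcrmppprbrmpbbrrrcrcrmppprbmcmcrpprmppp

Sliding a length-5 window over the 49 characters (45 positions):
  position 1–5: rmppp
  position 13–17: rmppp
  position 31–35: rmppp
  position 45–49: rmppp

4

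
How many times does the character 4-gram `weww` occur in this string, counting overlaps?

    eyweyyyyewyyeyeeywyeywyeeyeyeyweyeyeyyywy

0

Sliding a length-4 window over the 41 characters (38 positions):
  (no match at any position)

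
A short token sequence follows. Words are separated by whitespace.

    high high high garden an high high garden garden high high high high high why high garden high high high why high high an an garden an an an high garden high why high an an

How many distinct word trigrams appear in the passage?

36 tokens → 34 trigram windows in total.
Repeated trigrams (each contributes count−1 duplicates):
  high high high: 5
  high why high: 3
  garden high high: 2
  high an an: 2
  high garden high: 2
  high high garden: 2
  high high why: 2
11 duplicate windows → 34 − 11 = 23 distinct.

23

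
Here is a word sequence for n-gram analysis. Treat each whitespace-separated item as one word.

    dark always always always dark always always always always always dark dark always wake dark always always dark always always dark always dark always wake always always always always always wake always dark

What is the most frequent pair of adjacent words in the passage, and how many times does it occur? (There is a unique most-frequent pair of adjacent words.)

Bigram frequencies (highest first):
  always always: 12
  dark always: 7
  always dark: 6
  always wake: 3
  wake always: 2
  dark dark: 1
  … (1 more, each ≤ 1)

"always always", 12 times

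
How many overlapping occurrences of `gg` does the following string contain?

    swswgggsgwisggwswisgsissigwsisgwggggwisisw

6

Sliding a length-2 window over the 42 characters (41 positions):
  position 5–6: gg
  position 6–7: gg
  position 13–14: gg
  position 33–34: gg
  position 34–35: gg
  position 35–36: gg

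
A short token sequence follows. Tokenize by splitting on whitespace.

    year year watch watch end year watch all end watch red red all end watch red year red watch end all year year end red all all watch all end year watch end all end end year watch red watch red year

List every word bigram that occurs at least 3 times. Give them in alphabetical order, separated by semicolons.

all end; end year; watch end; watch red; year watch

Bigram counts meeting the condition (at least 3 times):
  all end: 4
  end year: 3
  watch end: 3
  watch red: 4
  year watch: 4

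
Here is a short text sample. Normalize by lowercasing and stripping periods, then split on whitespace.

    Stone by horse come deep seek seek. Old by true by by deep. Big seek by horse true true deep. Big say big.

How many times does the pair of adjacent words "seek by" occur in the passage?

1

Scanning the 22 overlapping bigram windows for "seek by":
  position 15–16: seek by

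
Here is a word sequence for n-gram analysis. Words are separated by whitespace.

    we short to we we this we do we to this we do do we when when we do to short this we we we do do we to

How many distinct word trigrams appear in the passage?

23

29 tokens → 27 trigram windows in total.
Repeated trigrams (each contributes count−1 duplicates):
  do do we: 2
  do we to: 2
  this we do: 2
  we do do: 2
4 duplicate windows → 27 − 4 = 23 distinct.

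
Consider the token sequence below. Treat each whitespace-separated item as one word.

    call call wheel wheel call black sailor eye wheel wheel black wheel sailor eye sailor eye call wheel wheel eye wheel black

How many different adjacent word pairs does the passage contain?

22 tokens → 21 bigram windows in total.
Repeated bigrams (each contributes count−1 duplicates):
  sailor eye: 3
  wheel wheel: 3
  call wheel: 2
  eye wheel: 2
  wheel black: 2
7 duplicate windows → 21 − 7 = 14 distinct.

14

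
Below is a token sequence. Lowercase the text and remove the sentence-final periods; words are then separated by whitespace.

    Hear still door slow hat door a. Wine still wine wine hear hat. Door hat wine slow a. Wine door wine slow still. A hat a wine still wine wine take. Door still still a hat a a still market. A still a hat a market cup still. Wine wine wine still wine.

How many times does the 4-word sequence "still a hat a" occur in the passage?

3

Scanning the 50 overlapping 4-gram windows for "still a hat a":
  position 23–26: still a hat a
  position 34–37: still a hat a
  position 42–45: still a hat a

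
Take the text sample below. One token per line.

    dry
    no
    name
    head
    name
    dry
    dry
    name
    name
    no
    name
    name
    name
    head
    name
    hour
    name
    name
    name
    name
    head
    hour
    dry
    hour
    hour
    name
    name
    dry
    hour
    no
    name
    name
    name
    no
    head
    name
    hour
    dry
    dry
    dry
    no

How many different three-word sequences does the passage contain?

41 tokens → 39 trigram windows in total.
Repeated trigrams (each contributes count−1 duplicates):
  name name name: 4
  head name hour: 2
  hour name name: 2
  name head name: 2
  name name head: 2
  name name no: 2
  no name name: 2
9 duplicate windows → 39 − 9 = 30 distinct.

30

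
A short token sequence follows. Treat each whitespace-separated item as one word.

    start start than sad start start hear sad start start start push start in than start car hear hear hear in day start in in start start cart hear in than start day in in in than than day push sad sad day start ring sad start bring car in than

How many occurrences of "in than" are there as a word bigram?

Scanning the 50 overlapping bigram windows for "in than":
  position 14–15: in than
  position 30–31: in than
  position 36–37: in than
  position 50–51: in than

4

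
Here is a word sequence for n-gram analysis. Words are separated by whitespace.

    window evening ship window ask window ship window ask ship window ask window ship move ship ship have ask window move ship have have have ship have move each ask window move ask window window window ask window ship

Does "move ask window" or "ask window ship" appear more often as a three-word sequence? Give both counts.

"ask window ship" (3 vs 1)

"move ask window": 1 occurrence
"ask window ship": 3 occurrences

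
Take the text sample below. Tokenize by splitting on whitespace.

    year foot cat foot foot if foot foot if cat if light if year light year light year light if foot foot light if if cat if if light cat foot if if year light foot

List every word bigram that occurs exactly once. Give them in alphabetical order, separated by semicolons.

Bigram counts meeting the condition (exactly once):
  foot cat: 1
  foot light: 1
  light cat: 1
  light foot: 1
  year foot: 1

foot cat; foot light; light cat; light foot; year foot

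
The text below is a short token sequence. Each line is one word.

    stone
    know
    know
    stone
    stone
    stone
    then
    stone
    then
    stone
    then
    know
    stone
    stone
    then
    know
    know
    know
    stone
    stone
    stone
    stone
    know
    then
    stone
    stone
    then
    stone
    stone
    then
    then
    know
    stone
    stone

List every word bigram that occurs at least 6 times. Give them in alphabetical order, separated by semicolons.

stone stone; stone then

Bigram counts meeting the condition (at least 6 times):
  stone stone: 9
  stone then: 6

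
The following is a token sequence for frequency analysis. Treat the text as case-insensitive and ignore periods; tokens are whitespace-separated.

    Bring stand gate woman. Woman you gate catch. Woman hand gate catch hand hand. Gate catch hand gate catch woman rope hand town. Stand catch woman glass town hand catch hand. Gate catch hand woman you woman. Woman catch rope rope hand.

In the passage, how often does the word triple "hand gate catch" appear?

Scanning the 40 overlapping trigram windows for "hand gate catch":
  position 10–12: hand gate catch
  position 14–16: hand gate catch
  position 17–19: hand gate catch
  position 31–33: hand gate catch

4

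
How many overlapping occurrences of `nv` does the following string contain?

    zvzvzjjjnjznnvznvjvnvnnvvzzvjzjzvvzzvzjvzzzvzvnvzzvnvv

6

Sliding a length-2 window over the 54 characters (53 positions):
  position 13–14: nv
  position 16–17: nv
  position 20–21: nv
  position 23–24: nv
  position 47–48: nv
  position 52–53: nv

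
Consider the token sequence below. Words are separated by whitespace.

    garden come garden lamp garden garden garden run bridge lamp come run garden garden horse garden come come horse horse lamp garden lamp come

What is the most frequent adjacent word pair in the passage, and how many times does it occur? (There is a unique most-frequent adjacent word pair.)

Bigram frequencies (highest first):
  garden garden: 3
  garden come: 2
  garden lamp: 2
  lamp garden: 2
  lamp come: 2
  come garden: 1
  … (11 more, each ≤ 1)

"garden garden", 3 times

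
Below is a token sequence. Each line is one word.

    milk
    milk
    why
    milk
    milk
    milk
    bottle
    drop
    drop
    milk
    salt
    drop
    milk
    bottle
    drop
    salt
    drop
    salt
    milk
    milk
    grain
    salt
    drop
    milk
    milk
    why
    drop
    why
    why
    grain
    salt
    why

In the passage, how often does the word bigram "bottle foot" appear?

Scanning the 31 overlapping bigram windows for "bottle foot":
  (none found)

0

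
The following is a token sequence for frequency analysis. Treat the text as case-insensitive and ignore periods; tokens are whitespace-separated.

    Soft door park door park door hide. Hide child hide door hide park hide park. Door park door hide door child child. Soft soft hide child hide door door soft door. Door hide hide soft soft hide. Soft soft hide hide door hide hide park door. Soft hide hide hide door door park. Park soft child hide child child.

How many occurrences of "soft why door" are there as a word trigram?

0

Scanning the 57 overlapping trigram windows for "soft why door":
  (none found)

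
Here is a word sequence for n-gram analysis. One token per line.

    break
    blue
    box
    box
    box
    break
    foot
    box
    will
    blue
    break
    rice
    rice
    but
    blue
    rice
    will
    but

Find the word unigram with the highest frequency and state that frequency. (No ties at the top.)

"box", 4 times

Unigram frequencies (highest first):
  box: 4
  break: 3
  blue: 3
  rice: 3
  will: 2
  but: 2
  … (1 more, each ≤ 1)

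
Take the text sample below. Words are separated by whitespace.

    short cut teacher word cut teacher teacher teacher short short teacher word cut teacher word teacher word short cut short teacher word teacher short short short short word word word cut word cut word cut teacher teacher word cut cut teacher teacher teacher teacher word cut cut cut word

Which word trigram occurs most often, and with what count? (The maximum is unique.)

Trigram frequencies (highest first):
  teacher word cut: 4
  word cut teacher: 3
  cut teacher teacher: 3
  teacher teacher teacher: 3
  cut teacher word: 2
  teacher short short: 2
  … (23 more, each ≤ 2)

"teacher word cut", 4 times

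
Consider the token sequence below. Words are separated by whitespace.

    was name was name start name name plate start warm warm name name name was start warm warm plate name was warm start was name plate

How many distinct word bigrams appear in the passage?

26 tokens → 25 bigram windows in total.
Repeated bigrams (each contributes count−1 duplicates):
  name name: 3
  name was: 3
  was name: 3
  name plate: 2
  start warm: 2
  warm warm: 2
9 duplicate windows → 25 − 9 = 16 distinct.

16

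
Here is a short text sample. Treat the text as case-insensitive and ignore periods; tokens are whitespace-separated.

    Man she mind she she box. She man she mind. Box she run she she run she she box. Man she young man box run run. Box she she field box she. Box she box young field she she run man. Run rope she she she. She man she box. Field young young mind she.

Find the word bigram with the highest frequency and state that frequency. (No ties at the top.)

Bigram frequencies (highest first):
  she she: 8
  she box: 5
  box she: 5
  man she: 4
  she run: 3
  she mind: 2
  … (24 more, each ≤ 2)

"she she", 8 times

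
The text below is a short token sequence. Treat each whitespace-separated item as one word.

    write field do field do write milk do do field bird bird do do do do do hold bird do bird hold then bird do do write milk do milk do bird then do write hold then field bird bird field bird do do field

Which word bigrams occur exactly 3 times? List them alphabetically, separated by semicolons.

Bigram counts meeting the condition (exactly 3 times):
  do field: 3
  do write: 3
  field bird: 3
  milk do: 3

do field; do write; field bird; milk do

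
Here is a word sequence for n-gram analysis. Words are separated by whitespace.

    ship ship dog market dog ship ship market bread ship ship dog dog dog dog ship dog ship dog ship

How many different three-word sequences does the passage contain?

20 tokens → 18 trigram windows in total.
Repeated trigrams (each contributes count−1 duplicates):
  dog dog dog: 2
  dog ship dog: 2
  ship dog ship: 2
  ship ship dog: 2
4 duplicate windows → 18 − 4 = 14 distinct.

14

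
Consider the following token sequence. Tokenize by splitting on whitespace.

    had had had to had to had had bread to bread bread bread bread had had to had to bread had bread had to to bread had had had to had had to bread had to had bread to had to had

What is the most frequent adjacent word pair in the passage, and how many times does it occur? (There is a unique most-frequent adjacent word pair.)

Bigram frequencies (highest first):
  had to: 9
  had had: 7
  to had: 7
  bread had: 5
  to bread: 4
  had bread: 3
  … (3 more, each ≤ 3)

"had to", 9 times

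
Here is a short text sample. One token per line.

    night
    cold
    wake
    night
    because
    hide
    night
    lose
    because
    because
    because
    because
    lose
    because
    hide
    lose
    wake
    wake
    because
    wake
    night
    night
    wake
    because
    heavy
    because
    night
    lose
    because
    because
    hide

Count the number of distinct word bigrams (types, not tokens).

20

31 tokens → 30 bigram windows in total.
Repeated bigrams (each contributes count−1 duplicates):
  because because: 4
  because hide: 3
  lose because: 3
  night lose: 2
  wake because: 2
  wake night: 2
10 duplicate windows → 30 − 10 = 20 distinct.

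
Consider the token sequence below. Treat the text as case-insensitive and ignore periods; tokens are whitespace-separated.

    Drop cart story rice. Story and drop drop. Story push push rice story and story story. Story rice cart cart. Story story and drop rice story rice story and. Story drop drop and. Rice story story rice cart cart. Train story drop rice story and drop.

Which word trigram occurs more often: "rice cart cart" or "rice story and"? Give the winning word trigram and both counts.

"rice cart cart": 2 occurrences
"rice story and": 4 occurrences

"rice story and" (4 vs 2)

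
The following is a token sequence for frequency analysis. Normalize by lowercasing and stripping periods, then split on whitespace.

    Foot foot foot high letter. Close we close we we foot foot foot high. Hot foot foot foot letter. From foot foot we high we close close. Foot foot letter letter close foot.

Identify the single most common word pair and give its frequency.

"foot foot", 8 times

Bigram frequencies (highest first):
  foot foot: 8
  foot high: 2
  letter close: 2
  close we: 2
  we close: 2
  foot letter: 2
  … (13 more, each ≤ 2)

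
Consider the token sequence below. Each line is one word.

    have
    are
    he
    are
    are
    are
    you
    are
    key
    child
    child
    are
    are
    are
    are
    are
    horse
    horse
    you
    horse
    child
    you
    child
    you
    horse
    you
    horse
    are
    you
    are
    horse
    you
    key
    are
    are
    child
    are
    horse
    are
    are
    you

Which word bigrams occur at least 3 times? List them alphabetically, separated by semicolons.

are are; are horse; are you; horse you; you horse

Bigram counts meeting the condition (at least 3 times):
  are are: 8
  are horse: 3
  are you: 3
  horse you: 3
  you horse: 3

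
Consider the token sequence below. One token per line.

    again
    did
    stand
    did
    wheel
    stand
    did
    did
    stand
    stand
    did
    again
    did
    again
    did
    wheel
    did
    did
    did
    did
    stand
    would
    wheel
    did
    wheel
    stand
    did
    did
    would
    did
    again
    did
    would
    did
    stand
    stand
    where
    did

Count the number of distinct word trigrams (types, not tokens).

38 tokens → 36 trigram windows in total.
Repeated trigrams (each contributes count−1 duplicates):
  did again did: 3
  did did did: 2
  did did stand: 2
  did stand stand: 2
  did wheel stand: 2
  did would did: 2
  stand did did: 2
  wheel stand did: 2
9 duplicate windows → 36 − 9 = 27 distinct.

27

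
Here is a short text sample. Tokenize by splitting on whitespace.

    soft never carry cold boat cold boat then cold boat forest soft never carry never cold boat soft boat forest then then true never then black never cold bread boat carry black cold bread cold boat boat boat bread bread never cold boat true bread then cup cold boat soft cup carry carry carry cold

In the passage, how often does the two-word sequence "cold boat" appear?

Scanning the 54 overlapping bigram windows for "cold boat":
  position 4–5: cold boat
  position 6–7: cold boat
  position 9–10: cold boat
  position 16–17: cold boat
  position 35–36: cold boat
  position 42–43: cold boat
  position 48–49: cold boat

7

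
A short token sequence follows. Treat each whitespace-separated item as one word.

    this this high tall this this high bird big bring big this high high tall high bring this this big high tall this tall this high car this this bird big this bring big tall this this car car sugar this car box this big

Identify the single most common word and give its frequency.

"this", 16 times

Unigram frequencies (highest first):
  this: 16
  high: 7
  big: 6
  tall: 5
  car: 4
  bring: 3
  … (3 more, each ≤ 2)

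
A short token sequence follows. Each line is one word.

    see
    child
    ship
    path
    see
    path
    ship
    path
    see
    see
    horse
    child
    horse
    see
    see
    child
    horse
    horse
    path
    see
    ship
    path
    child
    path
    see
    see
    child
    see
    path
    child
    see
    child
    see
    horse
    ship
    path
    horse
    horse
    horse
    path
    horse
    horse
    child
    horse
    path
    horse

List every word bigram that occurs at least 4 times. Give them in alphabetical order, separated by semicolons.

Bigram counts meeting the condition (at least 4 times):
  horse horse: 4
  path see: 4
  see child: 4
  ship path: 4

horse horse; path see; see child; ship path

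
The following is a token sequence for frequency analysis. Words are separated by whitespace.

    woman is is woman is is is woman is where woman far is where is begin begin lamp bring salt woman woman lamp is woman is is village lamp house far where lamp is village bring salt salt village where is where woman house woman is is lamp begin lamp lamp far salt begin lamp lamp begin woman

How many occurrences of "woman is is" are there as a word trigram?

Scanning the 56 overlapping trigram windows for "woman is is":
  position 1–3: woman is is
  position 4–6: woman is is
  position 25–27: woman is is
  position 45–47: woman is is

4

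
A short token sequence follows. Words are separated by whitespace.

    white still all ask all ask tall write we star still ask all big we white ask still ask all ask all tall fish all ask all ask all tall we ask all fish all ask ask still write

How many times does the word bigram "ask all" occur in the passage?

Scanning the 38 overlapping bigram windows for "ask all":
  position 4–5: ask all
  position 12–13: ask all
  position 19–20: ask all
  position 21–22: ask all
  position 26–27: ask all
  position 28–29: ask all
  position 32–33: ask all

7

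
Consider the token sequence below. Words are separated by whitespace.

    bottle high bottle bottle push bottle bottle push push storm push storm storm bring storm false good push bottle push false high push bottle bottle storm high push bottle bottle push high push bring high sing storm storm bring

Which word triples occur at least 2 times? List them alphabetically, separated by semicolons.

bottle bottle push; high push bottle; push bottle bottle; storm storm bring

Trigram counts meeting the condition (at least 2 times):
  bottle bottle push: 3
  high push bottle: 2
  push bottle bottle: 3
  storm storm bring: 2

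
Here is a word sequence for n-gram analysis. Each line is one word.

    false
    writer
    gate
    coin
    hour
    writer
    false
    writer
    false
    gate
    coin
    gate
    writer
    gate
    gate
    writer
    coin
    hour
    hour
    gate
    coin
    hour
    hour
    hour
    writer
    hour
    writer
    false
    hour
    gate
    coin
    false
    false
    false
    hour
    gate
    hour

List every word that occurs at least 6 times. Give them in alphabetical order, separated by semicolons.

Unigram counts meeting the condition (at least 6 times):
  false: 7
  gate: 8
  hour: 10
  writer: 7

false; gate; hour; writer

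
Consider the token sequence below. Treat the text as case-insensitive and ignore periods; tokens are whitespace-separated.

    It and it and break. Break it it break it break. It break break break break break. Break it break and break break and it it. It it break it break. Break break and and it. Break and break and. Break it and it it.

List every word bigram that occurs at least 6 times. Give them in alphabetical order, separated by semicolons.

break break; break it; it break

Bigram counts meeting the condition (at least 6 times):
  break break: 9
  break it: 6
  it break: 7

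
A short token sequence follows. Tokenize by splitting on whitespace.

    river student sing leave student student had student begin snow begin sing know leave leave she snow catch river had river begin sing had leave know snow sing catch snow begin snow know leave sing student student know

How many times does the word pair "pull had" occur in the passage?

0

Scanning the 37 overlapping bigram windows for "pull had":
  (none found)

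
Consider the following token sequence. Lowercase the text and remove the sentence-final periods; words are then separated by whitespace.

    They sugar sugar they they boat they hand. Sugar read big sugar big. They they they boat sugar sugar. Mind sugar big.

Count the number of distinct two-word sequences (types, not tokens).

16

22 tokens → 21 bigram windows in total.
Repeated bigrams (each contributes count−1 duplicates):
  they they: 3
  sugar big: 2
  sugar sugar: 2
  they boat: 2
5 duplicate windows → 21 − 5 = 16 distinct.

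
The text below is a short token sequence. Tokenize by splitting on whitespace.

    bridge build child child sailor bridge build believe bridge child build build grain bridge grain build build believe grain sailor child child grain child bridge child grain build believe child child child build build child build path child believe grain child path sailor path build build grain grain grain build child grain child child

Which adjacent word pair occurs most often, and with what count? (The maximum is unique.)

"child child", 5 times

Bigram frequencies (highest first):
  child child: 5
  build build: 4
  build child: 3
  build believe: 3
  child build: 3
  grain build: 3
  … (23 more, each ≤ 3)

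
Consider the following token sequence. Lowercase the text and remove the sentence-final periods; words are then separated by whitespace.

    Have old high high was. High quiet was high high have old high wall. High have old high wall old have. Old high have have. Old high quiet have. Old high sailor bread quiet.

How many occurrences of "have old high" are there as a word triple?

6

Scanning the 32 overlapping trigram windows for "have old high":
  position 1–3: have old high
  position 11–13: have old high
  position 16–18: have old high
  position 21–23: have old high
  position 25–27: have old high
  position 29–31: have old high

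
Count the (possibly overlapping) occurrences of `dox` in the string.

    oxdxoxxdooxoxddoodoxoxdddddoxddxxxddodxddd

Sliding a length-3 window over the 42 characters (40 positions):
  position 18–20: dox
  position 27–29: dox

2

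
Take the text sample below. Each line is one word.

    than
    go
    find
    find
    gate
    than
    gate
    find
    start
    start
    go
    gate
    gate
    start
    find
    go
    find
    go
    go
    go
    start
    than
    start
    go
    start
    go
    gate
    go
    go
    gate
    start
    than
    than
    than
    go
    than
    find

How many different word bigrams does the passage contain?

23

37 tokens → 36 bigram windows in total.
Repeated bigrams (each contributes count−1 duplicates):
  go gate: 3
  go go: 3
  start go: 3
  find go: 2
  gate start: 2
  go find: 2
  go start: 2
  start than: 2
  … (2 more repeated)
13 duplicate windows → 36 − 13 = 23 distinct.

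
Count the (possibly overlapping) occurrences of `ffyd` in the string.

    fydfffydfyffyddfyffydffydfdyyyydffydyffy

Sliding a length-4 window over the 40 characters (37 positions):
  position 5–8: ffyd
  position 11–14: ffyd
  position 18–21: ffyd
  position 22–25: ffyd
  position 33–36: ffyd

5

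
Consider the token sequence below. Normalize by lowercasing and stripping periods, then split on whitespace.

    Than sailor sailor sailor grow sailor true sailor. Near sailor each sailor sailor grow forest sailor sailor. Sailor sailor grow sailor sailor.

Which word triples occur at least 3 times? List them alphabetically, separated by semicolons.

Trigram counts meeting the condition (at least 3 times):
  sailor sailor grow: 3
  sailor sailor sailor: 3

sailor sailor grow; sailor sailor sailor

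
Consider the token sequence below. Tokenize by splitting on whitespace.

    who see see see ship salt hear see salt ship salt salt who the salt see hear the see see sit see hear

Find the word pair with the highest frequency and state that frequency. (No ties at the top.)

"see see", 3 times

Bigram frequencies (highest first):
  see see: 3
  ship salt: 2
  see hear: 2
  who see: 1
  see ship: 1
  salt hear: 1
  … (12 more, each ≤ 1)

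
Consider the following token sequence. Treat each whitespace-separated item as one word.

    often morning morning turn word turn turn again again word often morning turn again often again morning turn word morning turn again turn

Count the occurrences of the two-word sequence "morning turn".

4

Scanning the 22 overlapping bigram windows for "morning turn":
  position 3–4: morning turn
  position 12–13: morning turn
  position 17–18: morning turn
  position 20–21: morning turn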